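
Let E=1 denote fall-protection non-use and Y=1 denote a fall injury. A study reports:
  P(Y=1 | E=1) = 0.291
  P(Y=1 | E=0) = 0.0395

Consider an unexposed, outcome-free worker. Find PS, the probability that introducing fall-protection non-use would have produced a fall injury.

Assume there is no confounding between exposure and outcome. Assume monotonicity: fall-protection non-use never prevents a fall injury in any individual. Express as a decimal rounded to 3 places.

Let p₁ = 0.291, p₀ = 0.0395.
Under exogeneity and monotonicity, PS = (p₁ − p₀) / (1 − p₀).
PS = (0.291 − 0.0395) / (1 − 0.0395) = 0.2515 / 0.9605 ≈ 0.2618

PS ≈ 0.262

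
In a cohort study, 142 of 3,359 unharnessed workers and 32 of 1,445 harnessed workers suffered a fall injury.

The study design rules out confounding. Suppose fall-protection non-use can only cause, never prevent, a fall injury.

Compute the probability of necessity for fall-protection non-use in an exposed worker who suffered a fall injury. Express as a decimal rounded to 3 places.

p₁ = P(outcome | exposed) = 142/3359 = 0.042274
p₀ = P(outcome | unexposed) = 32/1445 = 0.022145
Under exogeneity and monotonicity, PN = (p₁ − p₀) / p₁.
PN = (0.042274 − 0.022145) / 0.042274 = 0.020129 / 0.042274 ≈ 0.4762

PN ≈ 0.476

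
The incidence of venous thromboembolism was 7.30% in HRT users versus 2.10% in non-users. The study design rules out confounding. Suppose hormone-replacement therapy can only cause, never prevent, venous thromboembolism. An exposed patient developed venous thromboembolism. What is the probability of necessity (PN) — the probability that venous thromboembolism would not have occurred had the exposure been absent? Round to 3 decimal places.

p₁ = 0.073, p₀ = 0.021.
Under exogeneity and monotonicity, PN = (p₁ − p₀) / p₁.
PN = (0.073 − 0.021) / 0.073 = 0.052 / 0.073 ≈ 0.7123

PN ≈ 0.712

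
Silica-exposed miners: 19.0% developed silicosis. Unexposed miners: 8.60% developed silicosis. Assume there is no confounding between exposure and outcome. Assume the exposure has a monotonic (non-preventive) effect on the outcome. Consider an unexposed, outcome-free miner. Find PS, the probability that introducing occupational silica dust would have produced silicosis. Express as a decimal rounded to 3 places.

PS ≈ 0.114

p₁ = 0.19, p₀ = 0.086.
Under exogeneity and monotonicity, PS = (p₁ − p₀) / (1 − p₀).
PS = (0.19 − 0.086) / (1 − 0.086) = 0.104 / 0.914 ≈ 0.1138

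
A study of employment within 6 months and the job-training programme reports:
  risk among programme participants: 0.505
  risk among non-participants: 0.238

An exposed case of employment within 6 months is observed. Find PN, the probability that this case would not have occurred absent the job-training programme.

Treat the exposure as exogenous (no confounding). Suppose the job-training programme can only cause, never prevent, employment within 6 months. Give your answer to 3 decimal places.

Let p₁ = 0.505, p₀ = 0.238.
Under exogeneity and monotonicity, PN = (p₁ − p₀) / p₁.
PN = (0.505 − 0.238) / 0.505 = 0.267 / 0.505 ≈ 0.5287

PN ≈ 0.529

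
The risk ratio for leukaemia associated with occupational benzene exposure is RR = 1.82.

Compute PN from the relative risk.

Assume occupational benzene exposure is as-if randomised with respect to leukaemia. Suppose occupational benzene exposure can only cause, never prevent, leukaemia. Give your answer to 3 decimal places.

Under exogeneity and monotonicity, PN = (RR − 1) / RR = 1 − 1/RR.
PN = (1.82 − 1) / 1.82 = 0.82 / 1.82 ≈ 0.4505

PN ≈ 0.451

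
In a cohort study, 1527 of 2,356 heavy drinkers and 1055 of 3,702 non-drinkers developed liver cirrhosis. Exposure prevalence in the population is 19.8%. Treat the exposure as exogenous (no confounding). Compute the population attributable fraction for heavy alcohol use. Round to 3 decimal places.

PAF ≈ 0.201

p₁ = P(outcome | exposed) = 1527/2356 = 0.64813
p₀ = P(outcome | unexposed) = 1055/3702 = 0.28498
Overall risk P(Y=1) = π·p₁ + (1−π)·p₀ = 0.198×0.64813 + 0.802×0.28498 = 0.35689.
Under exogeneity, PAF = [P(Y=1) − p₀] / P(Y=1).
PAF = (0.35689 − 0.28498) / 0.35689 ≈ 0.2015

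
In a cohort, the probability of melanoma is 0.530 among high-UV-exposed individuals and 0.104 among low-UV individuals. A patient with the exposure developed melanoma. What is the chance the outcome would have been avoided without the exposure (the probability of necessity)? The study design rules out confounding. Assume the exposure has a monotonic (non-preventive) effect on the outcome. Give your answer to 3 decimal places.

PN ≈ 0.804

Let p₁ = 0.53, p₀ = 0.104.
Under exogeneity and monotonicity, PN = (p₁ − p₀) / p₁.
PN = (0.53 − 0.104) / 0.53 = 0.426 / 0.53 ≈ 0.8038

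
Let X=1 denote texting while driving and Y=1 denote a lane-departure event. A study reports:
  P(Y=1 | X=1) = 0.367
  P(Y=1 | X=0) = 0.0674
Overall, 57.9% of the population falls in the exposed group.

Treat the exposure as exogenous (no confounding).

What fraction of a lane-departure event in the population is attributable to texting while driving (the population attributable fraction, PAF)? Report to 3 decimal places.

PAF ≈ 0.720

Let p₁ = 0.367, p₀ = 0.0674.
Overall risk P(Y=1) = π·p₁ + (1−π)·p₀ = 0.579×0.367 + 0.421×0.0674 = 0.24087.
Under exogeneity, PAF = [P(Y=1) − p₀] / P(Y=1).
PAF = (0.24087 − 0.0674) / 0.24087 ≈ 0.7202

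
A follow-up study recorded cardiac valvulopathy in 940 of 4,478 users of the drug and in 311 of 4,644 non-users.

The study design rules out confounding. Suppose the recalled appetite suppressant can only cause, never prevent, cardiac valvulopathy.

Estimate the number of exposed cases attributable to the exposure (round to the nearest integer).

about 640 cases

p₁ = P(outcome | exposed) = 940/4478 = 0.20992
p₀ = P(outcome | unexposed) = 311/4644 = 0.066968
PN = (p₁ − p₀)/p₁ = (0.20992 − 0.066968) / 0.20992 ≈ 0.68098.
Attributable cases ≈ PN × (exposed cases) = 0.68098 × 940 ≈ 640.12.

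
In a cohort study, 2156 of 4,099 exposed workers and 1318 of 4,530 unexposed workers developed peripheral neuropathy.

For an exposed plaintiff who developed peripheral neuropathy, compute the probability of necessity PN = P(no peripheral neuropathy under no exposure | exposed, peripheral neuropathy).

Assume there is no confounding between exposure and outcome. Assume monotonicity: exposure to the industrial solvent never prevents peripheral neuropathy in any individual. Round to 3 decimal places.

p₁ = P(outcome | exposed) = 2156/4099 = 0.52598
p₀ = P(outcome | unexposed) = 1318/4530 = 0.29095
Under exogeneity and monotonicity, PN = (p₁ − p₀) / p₁.
PN = (0.52598 − 0.29095) / 0.52598 = 0.23503 / 0.52598 ≈ 0.4468

PN ≈ 0.447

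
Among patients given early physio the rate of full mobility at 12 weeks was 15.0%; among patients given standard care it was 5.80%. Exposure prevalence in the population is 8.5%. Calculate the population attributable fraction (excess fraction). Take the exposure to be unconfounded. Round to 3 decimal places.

p₁ = 0.15, p₀ = 0.058.
Overall risk P(Y=1) = π·p₁ + (1−π)·p₀ = 0.085×0.15 + 0.915×0.058 = 0.06582.
Under exogeneity, PAF = [P(Y=1) − p₀] / P(Y=1).
PAF = (0.06582 − 0.058) / 0.06582 ≈ 0.1188

PAF ≈ 0.119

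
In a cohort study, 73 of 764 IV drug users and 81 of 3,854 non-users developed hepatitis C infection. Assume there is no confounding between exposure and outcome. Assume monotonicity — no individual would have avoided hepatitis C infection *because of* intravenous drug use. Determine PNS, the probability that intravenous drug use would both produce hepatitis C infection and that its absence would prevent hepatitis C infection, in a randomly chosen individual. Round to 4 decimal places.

PNS ≈ 0.0745

p₁ = P(outcome | exposed) = 73/764 = 0.09555
p₀ = P(outcome | unexposed) = 81/3854 = 0.021017
Under exogeneity and monotonicity, PNS = p₁ − p₀.
PNS = 0.09555 − 0.021017 = 0.074533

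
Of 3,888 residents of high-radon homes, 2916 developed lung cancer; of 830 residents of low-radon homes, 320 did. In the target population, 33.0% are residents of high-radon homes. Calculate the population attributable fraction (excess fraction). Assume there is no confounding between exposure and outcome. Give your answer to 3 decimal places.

p₁ = P(outcome | exposed) = 2916/3888 = 0.75
p₀ = P(outcome | unexposed) = 320/830 = 0.38554
Overall risk P(Y=1) = π·p₁ + (1−π)·p₀ = 0.33×0.75 + 0.67×0.38554 = 0.50581.
Under exogeneity, PAF = [P(Y=1) − p₀] / P(Y=1).
PAF = (0.50581 − 0.38554) / 0.50581 ≈ 0.2378

PAF ≈ 0.238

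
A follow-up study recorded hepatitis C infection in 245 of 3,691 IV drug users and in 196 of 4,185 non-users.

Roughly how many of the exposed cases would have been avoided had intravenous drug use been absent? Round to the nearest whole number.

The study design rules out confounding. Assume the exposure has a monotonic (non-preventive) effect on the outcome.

p₁ = P(outcome | exposed) = 245/3691 = 0.066378
p₀ = P(outcome | unexposed) = 196/4185 = 0.046834
PN = (p₁ − p₀)/p₁ = (0.066378 − 0.046834) / 0.066378 ≈ 0.29443.
Attributable cases ≈ PN × (exposed cases) = 0.29443 × 245 ≈ 72.14.

about 72 cases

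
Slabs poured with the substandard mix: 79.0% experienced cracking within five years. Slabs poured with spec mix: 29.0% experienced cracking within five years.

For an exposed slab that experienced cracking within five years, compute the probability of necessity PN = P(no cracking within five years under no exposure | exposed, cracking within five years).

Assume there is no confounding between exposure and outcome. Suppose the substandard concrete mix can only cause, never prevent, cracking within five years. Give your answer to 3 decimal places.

p₁ = 0.79, p₀ = 0.29.
Under exogeneity and monotonicity, PN = (p₁ − p₀) / p₁.
PN = (0.79 − 0.29) / 0.79 = 0.5 / 0.79 ≈ 0.6329

PN ≈ 0.633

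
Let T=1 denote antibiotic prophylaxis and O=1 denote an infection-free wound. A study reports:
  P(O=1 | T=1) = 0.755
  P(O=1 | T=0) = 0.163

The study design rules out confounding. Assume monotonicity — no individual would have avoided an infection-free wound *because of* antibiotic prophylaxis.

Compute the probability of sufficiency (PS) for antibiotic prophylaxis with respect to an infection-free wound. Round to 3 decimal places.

PS ≈ 0.707

Let p₁ = 0.755, p₀ = 0.163.
Under exogeneity and monotonicity, PS = (p₁ − p₀) / (1 − p₀).
PS = (0.755 − 0.163) / (1 − 0.163) = 0.592 / 0.837 ≈ 0.7073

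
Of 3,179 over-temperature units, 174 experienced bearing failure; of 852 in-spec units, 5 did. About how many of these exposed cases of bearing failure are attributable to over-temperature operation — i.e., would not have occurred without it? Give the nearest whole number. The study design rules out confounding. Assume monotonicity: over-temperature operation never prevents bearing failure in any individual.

p₁ = P(outcome | exposed) = 174/3179 = 0.054734
p₀ = P(outcome | unexposed) = 5/852 = 0.0058685
PN = (p₁ − p₀)/p₁ = (0.054734 − 0.0058685) / 0.054734 ≈ 0.89278.
Attributable cases ≈ PN × (exposed cases) = 0.89278 × 174 ≈ 155.34.

about 155 cases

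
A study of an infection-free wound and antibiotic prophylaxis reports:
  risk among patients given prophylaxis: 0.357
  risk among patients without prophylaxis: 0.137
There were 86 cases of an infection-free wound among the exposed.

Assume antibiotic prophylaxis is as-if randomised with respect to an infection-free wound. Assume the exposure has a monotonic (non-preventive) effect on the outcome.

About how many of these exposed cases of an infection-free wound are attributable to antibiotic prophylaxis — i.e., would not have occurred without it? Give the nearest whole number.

Let p₁ = 0.357, p₀ = 0.137.
PN = (p₁ − p₀)/p₁ = (0.357 − 0.137) / 0.357 ≈ 0.61625.
Attributable cases ≈ PN × (exposed cases) = 0.61625 × 86 ≈ 53.00.

about 53 cases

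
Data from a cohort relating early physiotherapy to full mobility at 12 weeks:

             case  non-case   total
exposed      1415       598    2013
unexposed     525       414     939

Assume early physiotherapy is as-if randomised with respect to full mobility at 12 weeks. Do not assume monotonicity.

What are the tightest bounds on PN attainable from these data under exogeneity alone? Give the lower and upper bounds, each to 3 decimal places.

0.205 ≤ PN ≤ 0.627

p₁ = P(outcome | exposed) = 1415/2013 = 0.70293
p₀ = P(outcome | unexposed) = 525/939 = 0.55911
Under exogeneity alone the bounds on PN are max{0,(p₁−p₀)/p₁} ≤ PN ≤ min{1,(1−p₀)/p₁}.
  lower = (p₁ − p₀)/p₁ = 0.14383 / 0.70293 ≈ 0.2046
  upper = min{1, (1 − p₀)/p₁} = 0.44089 / 0.70293 ≈ 0.6272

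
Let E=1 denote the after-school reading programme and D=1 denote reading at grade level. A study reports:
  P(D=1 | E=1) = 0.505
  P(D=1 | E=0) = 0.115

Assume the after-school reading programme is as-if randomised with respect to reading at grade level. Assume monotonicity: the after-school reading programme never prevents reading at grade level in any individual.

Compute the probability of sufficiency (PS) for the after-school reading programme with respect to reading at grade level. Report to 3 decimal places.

Let p₁ = 0.505, p₀ = 0.115.
Under exogeneity and monotonicity, PS = (p₁ − p₀) / (1 − p₀).
PS = (0.505 − 0.115) / (1 − 0.115) = 0.39 / 0.885 ≈ 0.4407

PS ≈ 0.441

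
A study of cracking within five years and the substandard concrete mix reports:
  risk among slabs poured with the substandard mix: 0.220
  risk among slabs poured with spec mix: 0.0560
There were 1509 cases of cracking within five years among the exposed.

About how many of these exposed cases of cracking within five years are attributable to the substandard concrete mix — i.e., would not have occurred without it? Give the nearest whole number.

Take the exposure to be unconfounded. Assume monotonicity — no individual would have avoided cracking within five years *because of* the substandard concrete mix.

about 1125 cases

Let p₁ = 0.22, p₀ = 0.056.
PN = (p₁ − p₀)/p₁ = (0.22 − 0.056) / 0.22 ≈ 0.74545.
Attributable cases ≈ PN × (exposed cases) = 0.74545 × 1509 ≈ 1124.89.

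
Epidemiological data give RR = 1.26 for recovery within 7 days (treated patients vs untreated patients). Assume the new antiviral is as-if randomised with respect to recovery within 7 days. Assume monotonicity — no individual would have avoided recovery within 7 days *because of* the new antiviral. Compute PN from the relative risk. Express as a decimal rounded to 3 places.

PN ≈ 0.206

Under exogeneity and monotonicity, PN = (RR − 1) / RR = 1 − 1/RR.
PN = (1.26 − 1) / 1.26 = 0.26 / 1.26 ≈ 0.2063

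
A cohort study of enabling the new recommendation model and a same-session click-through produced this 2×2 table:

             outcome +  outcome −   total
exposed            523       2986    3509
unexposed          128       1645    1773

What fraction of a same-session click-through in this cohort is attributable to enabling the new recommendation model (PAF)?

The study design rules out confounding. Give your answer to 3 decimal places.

p₁ = P(outcome | exposed) = 523/3509 = 0.14905
p₀ = P(outcome | unexposed) = 128/1773 = 0.072194
Exposure prevalence π = 3509/5282 = 0.66433; overall risk P(Y=1) = 0.12325.
Under exogeneity, PAF = [P(Y=1) − p₀]/P(Y=1).
PAF = (0.12325 − 0.072194) / 0.12325 ≈ 0.4142

PAF ≈ 0.414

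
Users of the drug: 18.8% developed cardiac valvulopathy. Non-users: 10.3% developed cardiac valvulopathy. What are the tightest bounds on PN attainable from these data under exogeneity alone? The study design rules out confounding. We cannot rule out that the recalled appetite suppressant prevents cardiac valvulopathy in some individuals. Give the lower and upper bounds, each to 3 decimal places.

0.452 ≤ PN ≤ 1.000

p₁ = 0.188, p₀ = 0.103.
Under exogeneity alone the bounds on PN are max{0,(p₁−p₀)/p₁} ≤ PN ≤ min{1,(1−p₀)/p₁}.
  lower = (p₁ − p₀)/p₁ = 0.085 / 0.188 ≈ 0.4521
  upper = min{1, (1 − p₀)/p₁} = 0.897 / 0.188 ≈ 4.7713 → capped at 1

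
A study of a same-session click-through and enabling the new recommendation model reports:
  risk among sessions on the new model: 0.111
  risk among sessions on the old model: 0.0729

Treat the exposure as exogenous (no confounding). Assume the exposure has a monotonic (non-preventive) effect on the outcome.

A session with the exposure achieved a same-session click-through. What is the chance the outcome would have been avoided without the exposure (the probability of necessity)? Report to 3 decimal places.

Let p₁ = 0.111, p₀ = 0.0729.
Under exogeneity and monotonicity, PN = (p₁ − p₀) / p₁.
PN = (0.111 − 0.0729) / 0.111 = 0.0381 / 0.111 ≈ 0.3432

PN ≈ 0.343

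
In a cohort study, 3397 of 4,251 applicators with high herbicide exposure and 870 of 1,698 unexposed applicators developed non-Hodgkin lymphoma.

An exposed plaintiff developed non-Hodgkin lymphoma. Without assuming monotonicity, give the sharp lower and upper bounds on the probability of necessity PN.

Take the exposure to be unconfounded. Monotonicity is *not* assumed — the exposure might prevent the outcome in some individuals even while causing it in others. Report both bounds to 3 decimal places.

0.359 ≤ PN ≤ 0.610

p₁ = P(outcome | exposed) = 3397/4251 = 0.79911
p₀ = P(outcome | unexposed) = 870/1698 = 0.51237
Under exogeneity alone the bounds on PN are max{0,(p₁−p₀)/p₁} ≤ PN ≤ min{1,(1−p₀)/p₁}.
  lower = (p₁ − p₀)/p₁ = 0.28674 / 0.79911 ≈ 0.3588
  upper = min{1, (1 − p₀)/p₁} = 0.48763 / 0.79911 ≈ 0.6102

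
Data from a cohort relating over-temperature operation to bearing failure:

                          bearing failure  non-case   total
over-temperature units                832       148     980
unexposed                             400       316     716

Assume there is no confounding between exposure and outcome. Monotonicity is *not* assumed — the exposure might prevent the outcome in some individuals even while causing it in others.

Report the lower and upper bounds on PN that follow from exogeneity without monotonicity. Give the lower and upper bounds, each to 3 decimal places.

0.342 ≤ PN ≤ 0.520

p₁ = P(outcome | exposed) = 832/980 = 0.84898
p₀ = P(outcome | unexposed) = 400/716 = 0.55866
Under exogeneity alone the bounds on PN are max{0,(p₁−p₀)/p₁} ≤ PN ≤ min{1,(1−p₀)/p₁}.
  lower = (p₁ − p₀)/p₁ = 0.29032 / 0.84898 ≈ 0.3420
  upper = min{1, (1 − p₀)/p₁} = 0.44134 / 0.84898 ≈ 0.5198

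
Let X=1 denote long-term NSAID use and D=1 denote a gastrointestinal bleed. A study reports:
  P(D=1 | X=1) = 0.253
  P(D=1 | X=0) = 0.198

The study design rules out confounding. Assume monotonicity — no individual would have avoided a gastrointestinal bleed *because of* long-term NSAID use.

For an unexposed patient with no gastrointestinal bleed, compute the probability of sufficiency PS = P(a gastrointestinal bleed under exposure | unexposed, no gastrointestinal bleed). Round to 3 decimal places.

PS ≈ 0.069

Let p₁ = 0.253, p₀ = 0.198.
Under exogeneity and monotonicity, PS = (p₁ − p₀) / (1 − p₀).
PS = (0.253 − 0.198) / (1 − 0.198) = 0.055 / 0.802 ≈ 0.0686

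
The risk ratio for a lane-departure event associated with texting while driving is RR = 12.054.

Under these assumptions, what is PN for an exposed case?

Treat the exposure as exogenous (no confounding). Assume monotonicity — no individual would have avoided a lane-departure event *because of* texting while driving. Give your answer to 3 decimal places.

Under exogeneity and monotonicity, PN = (RR − 1) / RR = 1 − 1/RR.
PN = (12.054 − 1) / 12.054 = 11.05 / 12.054 ≈ 0.9170

PN ≈ 0.917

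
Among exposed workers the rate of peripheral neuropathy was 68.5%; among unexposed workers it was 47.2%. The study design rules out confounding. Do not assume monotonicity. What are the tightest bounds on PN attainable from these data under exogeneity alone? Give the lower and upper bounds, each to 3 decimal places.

p₁ = 0.685, p₀ = 0.472.
Under exogeneity alone the bounds on PN are max{0,(p₁−p₀)/p₁} ≤ PN ≤ min{1,(1−p₀)/p₁}.
  lower = (p₁ − p₀)/p₁ = 0.213 / 0.685 ≈ 0.3109
  upper = min{1, (1 − p₀)/p₁} = 0.528 / 0.685 ≈ 0.7708

0.311 ≤ PN ≤ 0.771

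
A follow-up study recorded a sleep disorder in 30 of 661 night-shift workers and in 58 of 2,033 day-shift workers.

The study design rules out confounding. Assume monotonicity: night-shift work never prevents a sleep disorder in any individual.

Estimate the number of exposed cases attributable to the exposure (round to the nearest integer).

p₁ = P(outcome | exposed) = 30/661 = 0.045386
p₀ = P(outcome | unexposed) = 58/2033 = 0.028529
PN = (p₁ − p₀)/p₁ = (0.045386 − 0.028529) / 0.045386 ≈ 0.37141.
Attributable cases ≈ PN × (exposed cases) = 0.37141 × 30 ≈ 11.14.

about 11 cases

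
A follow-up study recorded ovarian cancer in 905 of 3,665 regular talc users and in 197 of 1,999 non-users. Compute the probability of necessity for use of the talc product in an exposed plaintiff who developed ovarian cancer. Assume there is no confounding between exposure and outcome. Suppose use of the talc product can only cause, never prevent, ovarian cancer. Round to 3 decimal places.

p₁ = P(outcome | exposed) = 905/3665 = 0.24693
p₀ = P(outcome | unexposed) = 197/1999 = 0.098549
Under exogeneity and monotonicity, PN = (p₁ − p₀) / p₁.
PN = (0.24693 − 0.098549) / 0.24693 = 0.14838 / 0.24693 ≈ 0.6009

PN ≈ 0.601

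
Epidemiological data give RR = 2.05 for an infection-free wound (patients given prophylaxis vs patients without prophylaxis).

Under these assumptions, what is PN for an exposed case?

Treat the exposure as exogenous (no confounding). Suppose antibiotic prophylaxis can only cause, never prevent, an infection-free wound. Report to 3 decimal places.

PN ≈ 0.512

Under exogeneity and monotonicity, PN = (RR − 1) / RR = 1 − 1/RR.
PN = (2.05 − 1) / 2.05 = 1.05 / 2.05 ≈ 0.5122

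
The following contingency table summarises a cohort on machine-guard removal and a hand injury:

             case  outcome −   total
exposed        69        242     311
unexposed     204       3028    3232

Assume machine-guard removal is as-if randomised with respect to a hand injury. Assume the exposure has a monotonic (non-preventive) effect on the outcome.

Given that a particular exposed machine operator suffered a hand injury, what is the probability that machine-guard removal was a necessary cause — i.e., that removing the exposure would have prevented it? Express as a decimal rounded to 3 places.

p₁ = P(outcome | exposed) = 69/311 = 0.22186
p₀ = P(outcome | unexposed) = 204/3232 = 0.063119
Under exogeneity and monotonicity, PN = (p₁ − p₀) / p₁.
PN = (0.22186 − 0.063119) / 0.22186 = 0.15875 / 0.22186 ≈ 0.7155

PN ≈ 0.716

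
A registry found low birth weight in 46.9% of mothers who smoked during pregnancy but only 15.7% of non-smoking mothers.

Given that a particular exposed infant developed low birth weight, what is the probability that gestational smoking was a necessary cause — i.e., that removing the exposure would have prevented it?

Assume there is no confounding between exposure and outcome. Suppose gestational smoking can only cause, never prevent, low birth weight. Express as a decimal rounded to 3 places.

p₁ = 0.469, p₀ = 0.157.
Under exogeneity and monotonicity, PN = (p₁ − p₀) / p₁.
PN = (0.469 − 0.157) / 0.469 = 0.312 / 0.469 ≈ 0.6652

PN ≈ 0.665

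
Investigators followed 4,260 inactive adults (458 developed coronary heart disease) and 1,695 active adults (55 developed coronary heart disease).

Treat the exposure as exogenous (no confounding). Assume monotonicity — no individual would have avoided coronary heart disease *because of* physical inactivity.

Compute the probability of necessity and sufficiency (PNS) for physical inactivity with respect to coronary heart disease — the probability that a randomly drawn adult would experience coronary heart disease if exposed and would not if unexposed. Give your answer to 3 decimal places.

p₁ = P(outcome | exposed) = 458/4260 = 0.10751
p₀ = P(outcome | unexposed) = 55/1695 = 0.032448
Under exogeneity and monotonicity, PNS = p₁ − p₀.
PNS = 0.10751 − 0.032448 = 0.075063

PNS ≈ 0.075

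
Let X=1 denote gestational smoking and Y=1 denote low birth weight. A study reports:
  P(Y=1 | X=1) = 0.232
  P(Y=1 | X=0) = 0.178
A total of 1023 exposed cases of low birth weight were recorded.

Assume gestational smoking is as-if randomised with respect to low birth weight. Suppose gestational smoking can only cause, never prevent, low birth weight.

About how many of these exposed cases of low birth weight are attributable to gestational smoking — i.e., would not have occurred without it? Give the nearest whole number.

Let p₁ = 0.232, p₀ = 0.178.
PN = (p₁ − p₀)/p₁ = (0.232 − 0.178) / 0.232 ≈ 0.23276.
Attributable cases ≈ PN × (exposed cases) = 0.23276 × 1023 ≈ 238.11.

about 238 cases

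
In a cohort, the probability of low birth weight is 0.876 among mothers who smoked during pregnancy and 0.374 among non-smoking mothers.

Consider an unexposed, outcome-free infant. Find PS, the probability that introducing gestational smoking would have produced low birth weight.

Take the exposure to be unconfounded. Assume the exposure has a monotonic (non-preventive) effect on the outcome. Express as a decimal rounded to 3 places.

Let p₁ = 0.876, p₀ = 0.374.
Under exogeneity and monotonicity, PS = (p₁ − p₀) / (1 − p₀).
PS = (0.876 − 0.374) / (1 − 0.374) = 0.502 / 0.626 ≈ 0.8019

PS ≈ 0.802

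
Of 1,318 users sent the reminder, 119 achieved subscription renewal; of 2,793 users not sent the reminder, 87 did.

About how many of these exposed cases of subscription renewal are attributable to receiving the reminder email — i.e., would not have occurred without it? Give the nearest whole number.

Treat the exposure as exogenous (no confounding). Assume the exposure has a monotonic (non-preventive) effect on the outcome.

about 78 cases

p₁ = P(outcome | exposed) = 119/1318 = 0.090288
p₀ = P(outcome | unexposed) = 87/2793 = 0.031149
PN = (p₁ − p₀)/p₁ = (0.090288 − 0.031149) / 0.090288 ≈ 0.65500.
Attributable cases ≈ PN × (exposed cases) = 0.65500 × 119 ≈ 77.95.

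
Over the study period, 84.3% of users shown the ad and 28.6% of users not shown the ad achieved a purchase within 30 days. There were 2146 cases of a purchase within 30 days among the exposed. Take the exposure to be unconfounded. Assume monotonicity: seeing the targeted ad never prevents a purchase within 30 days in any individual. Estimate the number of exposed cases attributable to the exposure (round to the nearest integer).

about 1418 cases

p₁ = 0.843, p₀ = 0.286.
PN = (p₁ − p₀)/p₁ = (0.843 − 0.286) / 0.843 ≈ 0.66074.
Attributable cases ≈ PN × (exposed cases) = 0.66074 × 2146 ≈ 1417.94.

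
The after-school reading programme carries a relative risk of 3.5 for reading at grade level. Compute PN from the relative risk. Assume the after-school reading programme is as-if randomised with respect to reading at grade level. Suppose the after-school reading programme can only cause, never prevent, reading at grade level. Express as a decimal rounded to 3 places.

Under exogeneity and monotonicity, PN = (RR − 1) / RR = 1 − 1/RR.
PN = (3.5 − 1) / 3.5 = 2.5 / 3.5 ≈ 0.7143

PN ≈ 0.714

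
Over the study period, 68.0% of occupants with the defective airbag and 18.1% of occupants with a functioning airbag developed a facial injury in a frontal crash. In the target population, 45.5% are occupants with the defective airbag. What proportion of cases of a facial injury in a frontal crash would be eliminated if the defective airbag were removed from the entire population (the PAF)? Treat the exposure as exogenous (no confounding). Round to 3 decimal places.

p₁ = 0.68, p₀ = 0.181.
Overall risk P(Y=1) = π·p₁ + (1−π)·p₀ = 0.455×0.68 + 0.545×0.181 = 0.40804.
Under exogeneity, PAF = [P(Y=1) − p₀] / P(Y=1).
PAF = (0.40804 − 0.181) / 0.40804 ≈ 0.5564

PAF ≈ 0.556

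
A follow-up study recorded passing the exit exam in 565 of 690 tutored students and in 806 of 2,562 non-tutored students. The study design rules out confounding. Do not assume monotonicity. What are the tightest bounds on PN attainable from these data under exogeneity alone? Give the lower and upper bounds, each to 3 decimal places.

0.616 ≤ PN ≤ 0.837

p₁ = P(outcome | exposed) = 565/690 = 0.81884
p₀ = P(outcome | unexposed) = 806/2562 = 0.3146
Under exogeneity alone the bounds on PN are max{0,(p₁−p₀)/p₁} ≤ PN ≤ min{1,(1−p₀)/p₁}.
  lower = (p₁ − p₀)/p₁ = 0.50424 / 0.81884 ≈ 0.6158
  upper = min{1, (1 − p₀)/p₁} = 0.6854 / 0.81884 ≈ 0.8370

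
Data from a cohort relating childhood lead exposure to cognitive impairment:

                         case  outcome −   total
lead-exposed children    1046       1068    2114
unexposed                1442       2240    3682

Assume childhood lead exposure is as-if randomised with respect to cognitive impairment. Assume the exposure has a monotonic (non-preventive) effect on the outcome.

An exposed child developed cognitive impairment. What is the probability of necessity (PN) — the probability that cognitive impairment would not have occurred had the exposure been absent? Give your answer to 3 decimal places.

p₁ = P(outcome | exposed) = 1046/2114 = 0.4948
p₀ = P(outcome | unexposed) = 1442/3682 = 0.39163
Under exogeneity and monotonicity, PN = (p₁ − p₀) / p₁.
PN = (0.4948 − 0.39163) / 0.4948 = 0.10316 / 0.4948 ≈ 0.2085

PN ≈ 0.208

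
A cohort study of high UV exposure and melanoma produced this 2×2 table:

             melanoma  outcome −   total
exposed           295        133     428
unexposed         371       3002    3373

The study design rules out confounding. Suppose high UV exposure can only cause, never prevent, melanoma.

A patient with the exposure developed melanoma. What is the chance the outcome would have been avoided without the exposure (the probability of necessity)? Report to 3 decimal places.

PN ≈ 0.840

p₁ = P(outcome | exposed) = 295/428 = 0.68925
p₀ = P(outcome | unexposed) = 371/3373 = 0.10999
Under exogeneity and monotonicity, PN = (p₁ − p₀) / p₁.
PN = (0.68925 − 0.10999) / 0.68925 = 0.57926 / 0.68925 ≈ 0.8404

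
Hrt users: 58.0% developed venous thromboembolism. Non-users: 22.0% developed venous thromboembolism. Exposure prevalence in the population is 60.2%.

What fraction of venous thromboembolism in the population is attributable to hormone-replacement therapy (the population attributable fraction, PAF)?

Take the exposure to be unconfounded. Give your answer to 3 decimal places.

p₁ = 0.58, p₀ = 0.22.
Overall risk P(Y=1) = π·p₁ + (1−π)·p₀ = 0.602×0.58 + 0.398×0.22 = 0.43672.
Under exogeneity, PAF = [P(Y=1) − p₀] / P(Y=1).
PAF = (0.43672 − 0.22) / 0.43672 ≈ 0.4962

PAF ≈ 0.496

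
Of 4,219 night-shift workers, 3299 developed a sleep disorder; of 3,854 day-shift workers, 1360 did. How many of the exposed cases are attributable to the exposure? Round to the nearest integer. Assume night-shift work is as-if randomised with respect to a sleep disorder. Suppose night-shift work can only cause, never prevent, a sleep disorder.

about 1810 cases

p₁ = P(outcome | exposed) = 3299/4219 = 0.78194
p₀ = P(outcome | unexposed) = 1360/3854 = 0.35288
PN = (p₁ − p₀)/p₁ = (0.78194 − 0.35288) / 0.78194 ≈ 0.54871.
Attributable cases ≈ PN × (exposed cases) = 0.54871 × 3299 ≈ 1810.20.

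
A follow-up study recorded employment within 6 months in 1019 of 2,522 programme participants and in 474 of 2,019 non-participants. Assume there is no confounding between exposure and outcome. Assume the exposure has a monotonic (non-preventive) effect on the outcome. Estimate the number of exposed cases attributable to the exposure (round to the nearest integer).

about 427 cases

p₁ = P(outcome | exposed) = 1019/2522 = 0.40404
p₀ = P(outcome | unexposed) = 474/2019 = 0.23477
PN = (p₁ − p₀)/p₁ = (0.40404 − 0.23477) / 0.40404 ≈ 0.41895.
Attributable cases ≈ PN × (exposed cases) = 0.41895 × 1019 ≈ 426.91.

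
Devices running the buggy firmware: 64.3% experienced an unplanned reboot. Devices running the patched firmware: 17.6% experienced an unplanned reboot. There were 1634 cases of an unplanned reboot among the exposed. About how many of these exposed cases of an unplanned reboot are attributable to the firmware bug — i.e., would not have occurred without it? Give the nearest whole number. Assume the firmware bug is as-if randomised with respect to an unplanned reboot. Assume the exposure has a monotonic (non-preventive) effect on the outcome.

about 1187 cases

p₁ = 0.643, p₀ = 0.176.
PN = (p₁ − p₀)/p₁ = (0.643 − 0.176) / 0.643 ≈ 0.72628.
Attributable cases ≈ PN × (exposed cases) = 0.72628 × 1634 ≈ 1186.75.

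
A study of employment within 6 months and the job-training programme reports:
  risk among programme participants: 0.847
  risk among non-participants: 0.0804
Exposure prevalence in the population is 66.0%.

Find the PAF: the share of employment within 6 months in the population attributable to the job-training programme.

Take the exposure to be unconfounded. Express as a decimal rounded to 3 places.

Let p₁ = 0.847, p₀ = 0.0804.
Overall risk P(Y=1) = π·p₁ + (1−π)·p₀ = 0.66×0.847 + 0.34×0.0804 = 0.58636.
Under exogeneity, PAF = [P(Y=1) − p₀] / P(Y=1).
PAF = (0.58636 − 0.0804) / 0.58636 ≈ 0.8629

PAF ≈ 0.863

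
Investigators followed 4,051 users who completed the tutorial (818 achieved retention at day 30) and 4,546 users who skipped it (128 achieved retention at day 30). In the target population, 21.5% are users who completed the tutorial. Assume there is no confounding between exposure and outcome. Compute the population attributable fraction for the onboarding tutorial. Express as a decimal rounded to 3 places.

PAF ≈ 0.570

p₁ = P(outcome | exposed) = 818/4051 = 0.20193
p₀ = P(outcome | unexposed) = 128/4546 = 0.028157
Overall risk P(Y=1) = π·p₁ + (1−π)·p₀ = 0.215×0.20193 + 0.785×0.028157 = 0.065517.
Under exogeneity, PAF = [P(Y=1) − p₀] / P(Y=1).
PAF = (0.065517 − 0.028157) / 0.065517 ≈ 0.5702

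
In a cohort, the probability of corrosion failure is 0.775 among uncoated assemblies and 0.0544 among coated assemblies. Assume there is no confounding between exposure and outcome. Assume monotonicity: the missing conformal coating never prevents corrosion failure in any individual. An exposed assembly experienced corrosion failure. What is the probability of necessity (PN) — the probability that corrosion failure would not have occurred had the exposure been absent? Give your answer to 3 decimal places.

PN ≈ 0.930

Let p₁ = 0.775, p₀ = 0.0544.
Under exogeneity and monotonicity, PN = (p₁ − p₀) / p₁.
PN = (0.775 − 0.0544) / 0.775 = 0.7206 / 0.775 ≈ 0.9298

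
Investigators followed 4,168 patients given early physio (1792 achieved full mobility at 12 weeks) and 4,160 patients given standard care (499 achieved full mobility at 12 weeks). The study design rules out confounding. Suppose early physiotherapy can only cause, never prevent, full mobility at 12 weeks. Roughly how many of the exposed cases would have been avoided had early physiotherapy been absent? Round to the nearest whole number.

p₁ = P(outcome | exposed) = 1792/4168 = 0.42994
p₀ = P(outcome | unexposed) = 499/4160 = 0.11995
PN = (p₁ − p₀)/p₁ = (0.42994 − 0.11995) / 0.42994 ≈ 0.72100.
Attributable cases ≈ PN × (exposed cases) = 0.72100 × 1792 ≈ 1292.04.

about 1292 cases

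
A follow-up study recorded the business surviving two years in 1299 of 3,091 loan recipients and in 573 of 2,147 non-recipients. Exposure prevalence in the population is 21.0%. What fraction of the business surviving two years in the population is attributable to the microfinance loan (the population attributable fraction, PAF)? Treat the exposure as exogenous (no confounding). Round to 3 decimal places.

PAF ≈ 0.108

p₁ = P(outcome | exposed) = 1299/3091 = 0.42025
p₀ = P(outcome | unexposed) = 573/2147 = 0.26688
Overall risk P(Y=1) = π·p₁ + (1−π)·p₀ = 0.21×0.42025 + 0.79×0.26688 = 0.29909.
Under exogeneity, PAF = [P(Y=1) − p₀] / P(Y=1).
PAF = (0.29909 − 0.26688) / 0.29909 ≈ 0.1077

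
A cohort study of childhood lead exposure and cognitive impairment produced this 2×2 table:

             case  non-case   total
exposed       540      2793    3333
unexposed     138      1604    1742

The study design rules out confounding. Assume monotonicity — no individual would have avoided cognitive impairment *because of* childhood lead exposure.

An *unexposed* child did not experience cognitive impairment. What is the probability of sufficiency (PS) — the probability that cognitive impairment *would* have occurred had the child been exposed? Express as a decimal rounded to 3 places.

p₁ = P(outcome | exposed) = 540/3333 = 0.16202
p₀ = P(outcome | unexposed) = 138/1742 = 0.079219
Under exogeneity and monotonicity, PS = (p₁ − p₀) / (1 − p₀).
PS = (0.16202 − 0.079219) / (1 − 0.079219) = 0.082797 / 0.92078 ≈ 0.0899

PS ≈ 0.090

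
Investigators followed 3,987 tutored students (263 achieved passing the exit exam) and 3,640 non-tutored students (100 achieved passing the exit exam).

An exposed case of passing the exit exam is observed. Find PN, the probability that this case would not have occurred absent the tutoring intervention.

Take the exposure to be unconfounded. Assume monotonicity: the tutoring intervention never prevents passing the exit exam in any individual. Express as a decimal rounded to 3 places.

PN ≈ 0.584

p₁ = P(outcome | exposed) = 263/3987 = 0.065964
p₀ = P(outcome | unexposed) = 100/3640 = 0.027473
Under exogeneity and monotonicity, PN = (p₁ − p₀) / p₁.
PN = (0.065964 − 0.027473) / 0.065964 = 0.038492 / 0.065964 ≈ 0.5835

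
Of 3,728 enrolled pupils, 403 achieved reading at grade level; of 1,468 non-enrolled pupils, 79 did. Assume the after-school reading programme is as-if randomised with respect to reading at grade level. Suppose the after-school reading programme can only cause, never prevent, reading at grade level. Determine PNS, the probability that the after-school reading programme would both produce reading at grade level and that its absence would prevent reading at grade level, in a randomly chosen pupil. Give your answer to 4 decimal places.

PNS ≈ 0.0543

p₁ = P(outcome | exposed) = 403/3728 = 0.1081
p₀ = P(outcome | unexposed) = 79/1468 = 0.053815
Under exogeneity and monotonicity, PNS = p₁ − p₀.
PNS = 0.1081 − 0.053815 = 0.054286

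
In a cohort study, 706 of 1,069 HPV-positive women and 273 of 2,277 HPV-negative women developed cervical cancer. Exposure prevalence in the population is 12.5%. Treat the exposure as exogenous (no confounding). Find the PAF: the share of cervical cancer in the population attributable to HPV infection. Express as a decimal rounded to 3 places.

p₁ = P(outcome | exposed) = 706/1069 = 0.66043
p₀ = P(outcome | unexposed) = 273/2277 = 0.11989
Overall risk P(Y=1) = π·p₁ + (1−π)·p₀ = 0.125×0.66043 + 0.875×0.11989 = 0.18746.
Under exogeneity, PAF = [P(Y=1) − p₀] / P(Y=1).
PAF = (0.18746 − 0.11989) / 0.18746 ≈ 0.3604

PAF ≈ 0.360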